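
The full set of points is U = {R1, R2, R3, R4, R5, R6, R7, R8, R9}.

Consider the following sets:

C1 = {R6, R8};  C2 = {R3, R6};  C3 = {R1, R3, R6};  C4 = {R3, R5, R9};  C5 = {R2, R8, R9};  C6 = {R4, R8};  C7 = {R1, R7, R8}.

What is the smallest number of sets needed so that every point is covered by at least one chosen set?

C2 and C4 and C5 and C6 and C7 together: C2 ∪ C4 ∪ C5 ∪ C6 ∪ C7 = {R1, R2, R3, R4, R5, R6, R7, R8, R9} — every point is covered.
No 4 of the 7 sets cover everything (all 35 combinations miss at least one point), so 5 is optimal.

5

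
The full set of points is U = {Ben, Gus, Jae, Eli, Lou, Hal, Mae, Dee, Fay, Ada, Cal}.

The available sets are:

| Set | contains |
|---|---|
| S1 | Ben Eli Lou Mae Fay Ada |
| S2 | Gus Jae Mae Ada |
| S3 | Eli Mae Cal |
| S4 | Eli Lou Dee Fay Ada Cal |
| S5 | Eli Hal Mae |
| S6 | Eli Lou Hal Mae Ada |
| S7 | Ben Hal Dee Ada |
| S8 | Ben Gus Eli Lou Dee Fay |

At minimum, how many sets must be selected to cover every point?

S2, S4, and S7 cover everything between them: the union {Ben, Gus, Jae, Eli, Lou, Hal, Mae, Dee, Fay, Ada, Cal} is all of U.
Only S2 contains Jae, so S2 is forced; the remaining 7 points need at least 2 more sets (each remaining set adds at most 5) — so at least 3 sets are needed, and 3 is optimal.

3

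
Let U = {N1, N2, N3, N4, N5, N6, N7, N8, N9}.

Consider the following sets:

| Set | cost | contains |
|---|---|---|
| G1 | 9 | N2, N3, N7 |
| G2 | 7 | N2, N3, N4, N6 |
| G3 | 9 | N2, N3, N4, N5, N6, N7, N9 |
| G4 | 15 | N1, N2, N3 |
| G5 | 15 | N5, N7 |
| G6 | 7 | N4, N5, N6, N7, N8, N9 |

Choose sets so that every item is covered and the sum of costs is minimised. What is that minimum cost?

22

G4, G6 together cover every item (G4 ∪ G6 = {N1, N2, N3, N4, N5, N6, N7, N8, N9}); total cost 15 + 7 = 22.
The greedy pick G6, G2, G4 costs 29; no covering selection beats 22.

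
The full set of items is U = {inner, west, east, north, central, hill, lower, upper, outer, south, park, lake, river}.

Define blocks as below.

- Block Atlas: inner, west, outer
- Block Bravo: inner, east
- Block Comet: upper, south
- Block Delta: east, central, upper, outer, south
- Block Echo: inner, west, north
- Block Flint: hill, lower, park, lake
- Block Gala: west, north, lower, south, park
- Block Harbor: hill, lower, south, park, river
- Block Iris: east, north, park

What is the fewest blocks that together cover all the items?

4

Take {Delta, Echo, Flint, Harbor}. Their union is {inner, west, east, north, central, hill, lower, upper, outer, south, park, lake, river}, which is all 13 items.
No 3 of the 9 blocks cover everything (all 84 combinations miss at least one item), so 4 is optimal.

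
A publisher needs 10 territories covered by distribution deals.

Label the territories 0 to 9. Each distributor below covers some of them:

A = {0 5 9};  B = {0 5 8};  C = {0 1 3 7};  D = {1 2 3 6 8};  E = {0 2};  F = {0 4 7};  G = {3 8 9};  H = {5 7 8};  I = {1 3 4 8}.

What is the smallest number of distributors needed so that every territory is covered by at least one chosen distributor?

3

Take {A, D, F}. Their union is {0, 1, 2, 3, 4, 5, 6, 7, 8, 9}, which is all 10 territories.
Only D contains 6, so D is forced; the remaining 5 territories need at least 2 more distributors (each remaining distributor adds at most 3) — so at least 3 distributors are needed, and 3 is optimal.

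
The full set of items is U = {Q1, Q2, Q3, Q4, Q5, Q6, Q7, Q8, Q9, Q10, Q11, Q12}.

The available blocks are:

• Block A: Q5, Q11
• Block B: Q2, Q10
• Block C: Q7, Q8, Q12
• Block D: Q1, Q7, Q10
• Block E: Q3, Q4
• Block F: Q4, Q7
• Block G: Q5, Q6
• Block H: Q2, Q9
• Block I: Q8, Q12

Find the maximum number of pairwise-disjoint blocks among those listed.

5

A, D, E, H, I are pairwise disjoint (A={Q5,Q11}; D={Q1,Q7,Q10}; E={Q3,Q4}; H={Q2,Q9}; I={Q8,Q12}).
Every remaining block overlaps one of these, and no 6 of the listed blocks are pairwise disjoint, so 5 is the maximum.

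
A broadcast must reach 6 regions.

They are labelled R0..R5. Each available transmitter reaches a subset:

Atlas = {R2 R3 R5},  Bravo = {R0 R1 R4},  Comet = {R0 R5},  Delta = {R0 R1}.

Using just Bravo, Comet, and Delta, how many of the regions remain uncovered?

Union of Bravo, Comet, Delta = {R0, R1, R4, R5}.
Not covered: R2, R3 — 2 regions.

2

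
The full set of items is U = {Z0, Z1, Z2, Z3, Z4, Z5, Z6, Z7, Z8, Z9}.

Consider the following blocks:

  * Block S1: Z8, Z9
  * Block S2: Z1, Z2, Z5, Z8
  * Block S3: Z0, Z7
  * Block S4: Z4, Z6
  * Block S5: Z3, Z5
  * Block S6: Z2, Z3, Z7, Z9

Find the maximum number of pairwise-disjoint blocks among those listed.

4

S1, S3, S4, S5 are pairwise disjoint (S1={Z8,Z9}; S3={Z0,Z7}; S4={Z4,Z6}; S5={Z3,Z5}).
Every remaining block overlaps one of these, and no 5 of the listed blocks are pairwise disjoint, so 4 is the maximum.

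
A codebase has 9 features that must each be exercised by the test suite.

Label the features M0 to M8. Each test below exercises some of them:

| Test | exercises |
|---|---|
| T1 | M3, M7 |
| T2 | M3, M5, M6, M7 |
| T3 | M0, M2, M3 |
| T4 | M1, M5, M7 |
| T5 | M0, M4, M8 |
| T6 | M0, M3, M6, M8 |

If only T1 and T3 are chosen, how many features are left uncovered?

5

Union of T1, T3 = {M0, M2, M3, M7}.
Not covered: M1, M4, M5, M6, M8 — 5 features.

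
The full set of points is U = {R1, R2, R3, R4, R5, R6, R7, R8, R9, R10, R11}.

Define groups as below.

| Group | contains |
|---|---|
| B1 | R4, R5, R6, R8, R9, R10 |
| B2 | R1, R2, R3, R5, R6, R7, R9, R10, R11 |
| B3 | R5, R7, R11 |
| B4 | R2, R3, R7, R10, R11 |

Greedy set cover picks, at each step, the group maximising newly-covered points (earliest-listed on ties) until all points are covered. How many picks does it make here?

2

Greedy: pick B2 (covers 9 new) → pick B1 (covers 2 new). Total picks: 2.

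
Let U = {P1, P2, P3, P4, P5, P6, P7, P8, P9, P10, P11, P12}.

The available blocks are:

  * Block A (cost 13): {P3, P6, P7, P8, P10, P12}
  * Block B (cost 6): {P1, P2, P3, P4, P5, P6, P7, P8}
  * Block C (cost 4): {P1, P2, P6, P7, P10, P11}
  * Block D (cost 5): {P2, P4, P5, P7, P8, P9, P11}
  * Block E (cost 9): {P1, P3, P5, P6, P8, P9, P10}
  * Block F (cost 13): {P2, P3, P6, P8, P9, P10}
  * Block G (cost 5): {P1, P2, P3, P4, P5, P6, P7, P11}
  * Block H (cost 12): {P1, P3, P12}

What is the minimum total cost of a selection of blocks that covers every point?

21

C, D, H together cover every point (C ∪ D ∪ H = {P1, P2, P3, P4, P5, P6, P7, P8, P9, P10, P11, P12}); total cost 4 + 5 + 12 = 21.
The greedy pick G, D, C, H costs 26; no covering selection beats 21.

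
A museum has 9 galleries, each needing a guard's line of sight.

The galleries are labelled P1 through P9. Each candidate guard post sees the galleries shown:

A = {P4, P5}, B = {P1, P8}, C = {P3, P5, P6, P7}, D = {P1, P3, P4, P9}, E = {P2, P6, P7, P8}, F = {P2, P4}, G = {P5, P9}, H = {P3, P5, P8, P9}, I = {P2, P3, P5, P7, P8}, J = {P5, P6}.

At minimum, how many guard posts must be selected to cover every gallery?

3

D and E and I together: D ∪ E ∪ I = {P1, P2, P3, P4, P5, P6, P7, P8, P9} — every gallery is covered.
No 2 of the 10 guard posts cover everything (all 45 combinations miss at least one gallery), so 3 is optimal.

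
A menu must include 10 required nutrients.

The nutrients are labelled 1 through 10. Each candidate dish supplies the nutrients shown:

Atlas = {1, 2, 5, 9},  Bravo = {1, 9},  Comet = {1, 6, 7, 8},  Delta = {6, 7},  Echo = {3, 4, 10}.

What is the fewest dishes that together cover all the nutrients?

3

Take {Atlas, Comet, Echo}. Their union is {1, 2, 3, 4, 5, 6, 7, 8, 9, 10}, which is all 10 nutrients.
Each dish has at most 4 nutrients, and 2·4 = 8 < 10 — so at least 3 dishes are needed, and 3 is optimal.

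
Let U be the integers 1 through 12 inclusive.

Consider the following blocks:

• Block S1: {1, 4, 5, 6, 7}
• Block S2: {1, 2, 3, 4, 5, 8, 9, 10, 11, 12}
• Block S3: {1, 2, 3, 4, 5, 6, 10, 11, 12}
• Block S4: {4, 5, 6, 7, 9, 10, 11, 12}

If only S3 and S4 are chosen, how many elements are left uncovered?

1

Union of S3, S4 = {1, 2, 3, 4, 5, 6, 7, 9, 10, 11, 12}.
Not covered: 8 — 1 element.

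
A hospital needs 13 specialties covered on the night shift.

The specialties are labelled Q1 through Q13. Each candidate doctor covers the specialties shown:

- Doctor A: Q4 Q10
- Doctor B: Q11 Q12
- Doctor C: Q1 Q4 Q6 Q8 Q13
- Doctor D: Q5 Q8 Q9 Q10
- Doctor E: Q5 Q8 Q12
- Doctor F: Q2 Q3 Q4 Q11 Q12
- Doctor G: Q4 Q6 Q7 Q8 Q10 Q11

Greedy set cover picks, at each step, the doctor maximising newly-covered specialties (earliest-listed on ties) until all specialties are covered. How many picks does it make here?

4

Greedy: pick G (covers 6 new) → pick F (covers 3 new) → pick C (covers 2 new) → pick D (covers 2 new). Total picks: 4.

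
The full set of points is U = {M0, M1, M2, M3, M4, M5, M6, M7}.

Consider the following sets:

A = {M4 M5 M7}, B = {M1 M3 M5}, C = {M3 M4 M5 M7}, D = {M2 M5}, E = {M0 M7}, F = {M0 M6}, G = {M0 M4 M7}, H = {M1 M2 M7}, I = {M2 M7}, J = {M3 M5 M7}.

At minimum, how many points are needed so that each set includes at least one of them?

The 3 points {M5, M6, M7} hit every set.
The sets B, F, I are pairwise disjoint, so any hitting set needs a separate point for each — at least 3. Hence 3 is optimal.

3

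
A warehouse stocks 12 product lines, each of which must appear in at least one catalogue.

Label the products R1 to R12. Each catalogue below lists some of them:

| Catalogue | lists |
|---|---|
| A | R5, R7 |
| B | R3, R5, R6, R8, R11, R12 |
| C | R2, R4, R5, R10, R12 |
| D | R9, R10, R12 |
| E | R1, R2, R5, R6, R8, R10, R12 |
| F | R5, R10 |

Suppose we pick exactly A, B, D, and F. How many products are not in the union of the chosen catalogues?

Union of A, B, D, F = {R3, R5, R6, R7, R8, R9, R10, R11, R12}.
Not covered: R1, R2, R4 — 3 products.

3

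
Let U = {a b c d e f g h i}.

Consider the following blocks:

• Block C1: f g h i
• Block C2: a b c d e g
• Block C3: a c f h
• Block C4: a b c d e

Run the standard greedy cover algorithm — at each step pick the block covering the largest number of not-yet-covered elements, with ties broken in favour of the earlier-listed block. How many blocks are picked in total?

2

Greedy: pick C2 (covers 6 new) → pick C1 (covers 3 new). Total picks: 2.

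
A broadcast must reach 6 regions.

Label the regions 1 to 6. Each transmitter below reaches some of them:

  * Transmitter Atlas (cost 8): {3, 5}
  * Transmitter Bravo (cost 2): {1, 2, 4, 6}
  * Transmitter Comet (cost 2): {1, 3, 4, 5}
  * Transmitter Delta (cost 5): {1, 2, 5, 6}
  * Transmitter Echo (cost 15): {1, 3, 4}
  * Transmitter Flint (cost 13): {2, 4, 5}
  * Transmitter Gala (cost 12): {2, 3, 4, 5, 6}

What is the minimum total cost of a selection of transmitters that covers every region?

4

Bravo, Comet together cover every region (Bravo ∪ Comet = {1, 2, 3, 4, 5, 6}); total cost 2 + 2 = 4.
No covering selection has total cost below 4.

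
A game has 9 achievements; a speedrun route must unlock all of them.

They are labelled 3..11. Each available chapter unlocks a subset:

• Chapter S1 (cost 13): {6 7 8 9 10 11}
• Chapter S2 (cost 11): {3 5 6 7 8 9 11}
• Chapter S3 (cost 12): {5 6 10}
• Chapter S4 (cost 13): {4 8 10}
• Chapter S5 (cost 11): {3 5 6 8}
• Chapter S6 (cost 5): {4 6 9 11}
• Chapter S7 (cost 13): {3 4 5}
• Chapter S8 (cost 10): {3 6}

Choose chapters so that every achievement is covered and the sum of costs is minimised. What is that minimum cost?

24

S2, S4 together cover every achievement (S2 ∪ S4 = {3, 4, 5, 6, 7, 8, 9, 10, 11}); total cost 11 + 13 = 24.
The greedy pick S6, S2, S3 costs 28; no covering selection beats 24.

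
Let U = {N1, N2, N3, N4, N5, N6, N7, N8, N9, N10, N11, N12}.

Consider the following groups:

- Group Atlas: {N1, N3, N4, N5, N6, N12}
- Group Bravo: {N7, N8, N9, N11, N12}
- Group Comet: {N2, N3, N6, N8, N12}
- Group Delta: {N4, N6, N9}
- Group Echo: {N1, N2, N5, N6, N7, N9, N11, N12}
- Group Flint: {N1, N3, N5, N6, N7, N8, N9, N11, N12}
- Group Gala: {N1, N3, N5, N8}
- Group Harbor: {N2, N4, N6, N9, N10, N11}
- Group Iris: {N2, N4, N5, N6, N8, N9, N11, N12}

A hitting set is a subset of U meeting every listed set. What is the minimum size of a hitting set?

2

H = {N6, N8} meets every group (each contains at least one member of H), and |H| = 2.
The groups Gala, Harbor are pairwise disjoint, so any hitting set needs a separate element for each — at least 2. Hence 2 is optimal.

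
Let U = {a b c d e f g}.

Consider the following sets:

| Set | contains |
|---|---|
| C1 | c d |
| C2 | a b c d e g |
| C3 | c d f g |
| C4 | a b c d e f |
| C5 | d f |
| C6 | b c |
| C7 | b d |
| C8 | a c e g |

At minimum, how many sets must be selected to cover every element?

2

Take {C2, C5}. Their union is {a, b, c, d, e, f, g}, which is all 7 elements.
No single set has all 7 elements (the largest, C2, has 6), so 2 is optimal.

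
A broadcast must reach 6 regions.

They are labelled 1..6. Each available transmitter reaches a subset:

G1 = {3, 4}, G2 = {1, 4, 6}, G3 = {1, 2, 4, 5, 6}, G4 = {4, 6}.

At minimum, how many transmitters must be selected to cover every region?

G1 and G3 together: G1 ∪ G3 = {1, 2, 3, 4, 5, 6} — every region is covered.
No single transmitter has all 6 regions (the largest, G3, has 5), so 2 is optimal.

2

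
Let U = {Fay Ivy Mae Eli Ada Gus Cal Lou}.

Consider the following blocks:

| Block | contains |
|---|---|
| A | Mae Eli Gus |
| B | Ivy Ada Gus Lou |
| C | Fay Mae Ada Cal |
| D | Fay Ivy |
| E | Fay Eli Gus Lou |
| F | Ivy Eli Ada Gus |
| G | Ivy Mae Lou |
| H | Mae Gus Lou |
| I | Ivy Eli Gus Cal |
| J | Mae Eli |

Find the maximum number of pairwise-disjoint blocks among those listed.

A, D are pairwise disjoint (A={Mae,Eli,Gus}; D={Fay,Ivy}).
Every remaining block overlaps one of these, and no 3 of the listed blocks are pairwise disjoint, so 2 is the maximum.

2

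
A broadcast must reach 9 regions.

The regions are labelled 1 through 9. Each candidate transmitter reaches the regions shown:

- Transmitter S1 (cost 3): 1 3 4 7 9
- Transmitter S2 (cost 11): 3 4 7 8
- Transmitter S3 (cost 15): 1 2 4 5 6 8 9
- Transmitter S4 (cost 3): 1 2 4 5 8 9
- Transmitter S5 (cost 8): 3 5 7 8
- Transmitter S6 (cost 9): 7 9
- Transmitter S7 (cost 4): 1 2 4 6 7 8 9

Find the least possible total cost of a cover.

S1, S4, S7 together cover every region (S1 ∪ S4 ∪ S7 = {1, 2, 3, 4, 5, 6, 7, 8, 9}); total cost 3 + 3 + 4 = 10.
No covering selection has total cost below 10.

10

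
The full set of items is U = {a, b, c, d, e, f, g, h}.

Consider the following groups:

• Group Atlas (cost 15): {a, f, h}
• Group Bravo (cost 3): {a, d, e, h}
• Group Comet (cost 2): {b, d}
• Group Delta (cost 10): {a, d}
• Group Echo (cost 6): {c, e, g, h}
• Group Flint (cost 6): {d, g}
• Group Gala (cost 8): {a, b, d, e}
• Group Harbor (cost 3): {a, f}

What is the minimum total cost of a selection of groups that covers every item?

11

Comet, Echo, Harbor together cover every item (Comet ∪ Echo ∪ Harbor = {a, b, c, d, e, f, g, h}); total cost 2 + 6 + 3 = 11.
The greedy pick Bravo, Comet, Echo, Harbor costs 14; no covering selection beats 11.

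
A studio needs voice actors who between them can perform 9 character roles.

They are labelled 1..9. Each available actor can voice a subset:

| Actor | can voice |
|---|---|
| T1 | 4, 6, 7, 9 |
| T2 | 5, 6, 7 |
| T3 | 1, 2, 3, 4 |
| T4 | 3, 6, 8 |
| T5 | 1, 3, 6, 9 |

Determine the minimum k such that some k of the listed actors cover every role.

4

T1 and T2 and T3 and T4 together: T1 ∪ T2 ∪ T3 ∪ T4 = {1, 2, 3, 4, 5, 6, 7, 8, 9} — every role is covered.
No 3 of the 5 actors cover everything (all 10 combinations miss at least one role), so 4 is optimal.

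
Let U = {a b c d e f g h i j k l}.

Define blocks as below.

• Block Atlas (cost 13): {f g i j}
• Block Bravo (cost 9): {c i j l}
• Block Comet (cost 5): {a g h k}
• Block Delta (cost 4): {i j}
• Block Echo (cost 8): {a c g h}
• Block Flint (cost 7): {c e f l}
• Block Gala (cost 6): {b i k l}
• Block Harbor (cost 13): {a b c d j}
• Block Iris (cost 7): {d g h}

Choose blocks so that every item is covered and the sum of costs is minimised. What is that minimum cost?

Comet, Delta, Flint, Gala, Iris together cover every item (Comet ∪ Delta ∪ Flint ∪ Gala ∪ Iris = {a, b, c, d, e, f, g, h, i, j, k, l}); total cost 5 + 4 + 7 + 6 + 7 = 29.
No covering selection has total cost below 29.

29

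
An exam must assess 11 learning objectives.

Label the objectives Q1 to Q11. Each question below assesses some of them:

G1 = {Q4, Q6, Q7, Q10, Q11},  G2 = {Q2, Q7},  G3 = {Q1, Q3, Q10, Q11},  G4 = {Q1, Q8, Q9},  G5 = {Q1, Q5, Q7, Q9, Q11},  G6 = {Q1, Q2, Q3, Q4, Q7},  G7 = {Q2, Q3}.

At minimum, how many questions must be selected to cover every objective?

G1 and G4 and G5 and G6 together: G1 ∪ G4 ∪ G5 ∪ G6 = {Q1, Q2, Q3, Q4, Q5, Q6, Q7, Q8, Q9, Q10, Q11} — every objective is covered.
No 3 of the 7 questions cover everything (all 35 combinations miss at least one objective), so 4 is optimal.

4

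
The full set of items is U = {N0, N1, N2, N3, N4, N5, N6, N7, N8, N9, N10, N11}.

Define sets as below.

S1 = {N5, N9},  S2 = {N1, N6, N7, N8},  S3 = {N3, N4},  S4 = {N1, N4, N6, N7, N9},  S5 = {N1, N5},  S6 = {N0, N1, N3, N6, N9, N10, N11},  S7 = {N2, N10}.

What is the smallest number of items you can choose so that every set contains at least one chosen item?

4

H = {N2, N3, N5, N7} meets every set (each contains at least one member of H), and |H| = 4.
The sets S1, S2, S3, S7 are pairwise disjoint, so any hitting set needs a separate item for each — at least 4. Hence 4 is optimal.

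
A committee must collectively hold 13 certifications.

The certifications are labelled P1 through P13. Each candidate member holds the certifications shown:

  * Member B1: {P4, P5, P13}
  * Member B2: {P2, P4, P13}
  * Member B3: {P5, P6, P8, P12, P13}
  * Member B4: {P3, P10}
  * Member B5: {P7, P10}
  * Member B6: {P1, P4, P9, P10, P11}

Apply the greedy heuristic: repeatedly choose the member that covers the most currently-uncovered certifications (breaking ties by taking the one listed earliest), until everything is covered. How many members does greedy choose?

5

Greedy: pick B3 (covers 5 new) → pick B6 (covers 5 new) → pick B2 (covers 1 new) → pick B4 (covers 1 new) → pick B5 (covers 1 new). Total picks: 5.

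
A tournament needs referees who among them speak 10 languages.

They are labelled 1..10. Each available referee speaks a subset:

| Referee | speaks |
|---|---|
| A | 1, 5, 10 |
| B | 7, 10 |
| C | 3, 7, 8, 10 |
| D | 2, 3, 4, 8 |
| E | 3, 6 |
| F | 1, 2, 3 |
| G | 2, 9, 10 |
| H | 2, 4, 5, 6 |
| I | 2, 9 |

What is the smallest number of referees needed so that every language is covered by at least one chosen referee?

4

Take {A, C, G, H}. Their union is {1, 2, 3, 4, 5, 6, 7, 8, 9, 10}, which is all 10 languages.
No 3 of the 9 referees cover everything (all 84 combinations miss at least one language), so 4 is optimal.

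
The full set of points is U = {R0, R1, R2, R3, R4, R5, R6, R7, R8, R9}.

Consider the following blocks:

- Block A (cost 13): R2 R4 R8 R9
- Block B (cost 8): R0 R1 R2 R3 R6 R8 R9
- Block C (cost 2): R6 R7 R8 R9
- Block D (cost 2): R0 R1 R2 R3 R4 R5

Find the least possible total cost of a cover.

C, D together cover every point (C ∪ D = {R0, R1, R2, R3, R4, R5, R6, R7, R8, R9}); total cost 2 + 2 = 4.
No covering selection has total cost below 4.

4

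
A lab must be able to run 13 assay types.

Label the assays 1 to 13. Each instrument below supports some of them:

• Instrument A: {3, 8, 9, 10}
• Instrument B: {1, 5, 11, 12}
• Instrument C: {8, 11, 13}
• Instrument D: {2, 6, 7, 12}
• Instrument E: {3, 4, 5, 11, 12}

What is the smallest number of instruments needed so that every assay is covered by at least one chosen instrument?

A and B and C and D and E together: A ∪ B ∪ C ∪ D ∪ E = {1, 2, 3, 4, 5, 6, 7, 8, 9, 10, 11, 12, 13} — every assay is covered.
No 4 of the 5 instruments cover everything (all 5 combinations miss at least one assay), so 5 is optimal.

5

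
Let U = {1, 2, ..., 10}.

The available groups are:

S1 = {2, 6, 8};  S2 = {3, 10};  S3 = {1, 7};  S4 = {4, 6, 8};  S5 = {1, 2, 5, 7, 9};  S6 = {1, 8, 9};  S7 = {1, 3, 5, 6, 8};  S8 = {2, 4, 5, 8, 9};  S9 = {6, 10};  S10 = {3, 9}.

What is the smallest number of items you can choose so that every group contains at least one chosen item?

4

The 4 items {6, 7, 9, 10} hit every group.
No choice of 3 items meets every group, so 4 is the minimum.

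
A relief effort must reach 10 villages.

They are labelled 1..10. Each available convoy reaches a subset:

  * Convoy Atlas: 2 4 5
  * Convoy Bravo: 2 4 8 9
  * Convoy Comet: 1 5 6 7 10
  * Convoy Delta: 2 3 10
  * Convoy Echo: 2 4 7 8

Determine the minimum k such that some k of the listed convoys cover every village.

Bravo and Comet and Delta together: Bravo ∪ Comet ∪ Delta = {1, 2, 3, 4, 5, 6, 7, 8, 9, 10} — every village is covered.
Only Comet contains 1, so Comet is forced; the remaining 5 villages need at least 2 more convoys (each remaining convoy adds at most 4) — so at least 3 convoys are needed, and 3 is optimal.

3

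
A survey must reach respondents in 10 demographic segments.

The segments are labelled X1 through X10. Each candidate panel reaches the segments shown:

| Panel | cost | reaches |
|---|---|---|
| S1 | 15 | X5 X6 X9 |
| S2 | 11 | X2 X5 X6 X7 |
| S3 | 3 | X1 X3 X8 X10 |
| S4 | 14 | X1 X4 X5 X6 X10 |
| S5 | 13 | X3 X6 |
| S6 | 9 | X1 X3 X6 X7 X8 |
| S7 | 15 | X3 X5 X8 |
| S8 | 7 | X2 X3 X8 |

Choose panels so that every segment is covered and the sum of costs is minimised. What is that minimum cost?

43

S1, S2, S3, S4 together cover every segment (S1 ∪ S2 ∪ S3 ∪ S4 = {X1, X2, X3, X4, X5, X6, X7, X8, X9, X10}); total cost 15 + 11 + 3 + 14 = 43.
No covering selection has total cost below 43.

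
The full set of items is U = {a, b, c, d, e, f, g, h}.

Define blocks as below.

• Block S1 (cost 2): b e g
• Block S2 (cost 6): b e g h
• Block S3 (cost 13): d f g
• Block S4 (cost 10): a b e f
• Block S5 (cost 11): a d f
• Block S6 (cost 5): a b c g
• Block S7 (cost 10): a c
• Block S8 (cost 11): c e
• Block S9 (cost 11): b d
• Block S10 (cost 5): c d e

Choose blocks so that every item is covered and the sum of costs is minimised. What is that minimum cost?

S2, S4, S10 together cover every item (S2 ∪ S4 ∪ S10 = {a, b, c, d, e, f, g, h}); total cost 6 + 10 + 5 = 21.
The greedy pick S1, S6, S10, S2, S4 costs 28; no covering selection beats 21.

21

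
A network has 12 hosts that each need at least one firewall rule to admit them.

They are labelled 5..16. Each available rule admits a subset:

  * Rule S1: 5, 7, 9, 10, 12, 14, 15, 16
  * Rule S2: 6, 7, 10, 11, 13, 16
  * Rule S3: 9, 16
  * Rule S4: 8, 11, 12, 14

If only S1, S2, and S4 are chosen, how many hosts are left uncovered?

0

Union of S1, S2, S4 = {5, 6, 7, 8, 9, 10, 11, 12, 13, 14, 15, 16} — that's every host, so 0 are uncovered.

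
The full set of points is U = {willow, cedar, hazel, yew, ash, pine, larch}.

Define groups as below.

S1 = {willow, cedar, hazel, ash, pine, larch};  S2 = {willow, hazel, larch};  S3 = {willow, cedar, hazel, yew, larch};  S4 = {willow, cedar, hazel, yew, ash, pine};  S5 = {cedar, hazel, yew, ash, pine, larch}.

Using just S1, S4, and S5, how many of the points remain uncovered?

Union of S1, S4, S5 = {willow, cedar, hazel, yew, ash, pine, larch} — that's every point, so 0 are uncovered.

0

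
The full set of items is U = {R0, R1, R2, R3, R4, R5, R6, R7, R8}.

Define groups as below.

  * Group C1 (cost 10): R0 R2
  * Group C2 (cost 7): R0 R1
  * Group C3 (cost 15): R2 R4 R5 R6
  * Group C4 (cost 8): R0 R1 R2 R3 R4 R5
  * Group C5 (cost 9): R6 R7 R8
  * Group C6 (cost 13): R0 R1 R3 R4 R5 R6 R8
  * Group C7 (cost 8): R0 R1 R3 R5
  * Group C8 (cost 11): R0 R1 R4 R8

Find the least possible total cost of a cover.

C4, C5 together cover every item (C4 ∪ C5 = {R0, R1, R2, R3, R4, R5, R6, R7, R8}); total cost 8 + 9 = 17.
No covering selection has total cost below 17.

17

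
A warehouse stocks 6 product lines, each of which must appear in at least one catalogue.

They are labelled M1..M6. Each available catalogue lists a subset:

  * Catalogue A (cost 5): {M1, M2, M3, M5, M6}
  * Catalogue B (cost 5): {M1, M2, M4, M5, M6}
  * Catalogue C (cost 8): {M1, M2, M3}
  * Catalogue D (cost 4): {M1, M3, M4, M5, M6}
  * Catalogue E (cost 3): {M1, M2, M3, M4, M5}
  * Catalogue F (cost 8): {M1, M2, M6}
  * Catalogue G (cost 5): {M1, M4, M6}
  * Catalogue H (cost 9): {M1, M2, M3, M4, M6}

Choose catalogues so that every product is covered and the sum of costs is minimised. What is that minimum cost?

D, E together cover every product (D ∪ E = {M1, M2, M3, M4, M5, M6}); total cost 4 + 3 = 7.
No covering selection has total cost below 7.

7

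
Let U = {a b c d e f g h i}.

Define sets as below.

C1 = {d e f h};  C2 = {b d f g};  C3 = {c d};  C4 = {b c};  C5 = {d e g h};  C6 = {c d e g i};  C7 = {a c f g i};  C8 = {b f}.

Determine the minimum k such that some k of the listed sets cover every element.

3

Take {C1, C7, C8}. Their union is {a, b, c, d, e, f, g, h, i}, which is all 9 elements.
Only C7 contains a, so C7 is forced; the remaining 4 elements need at least 2 more sets (each remaining set adds at most 3) — so at least 3 sets are needed, and 3 is optimal.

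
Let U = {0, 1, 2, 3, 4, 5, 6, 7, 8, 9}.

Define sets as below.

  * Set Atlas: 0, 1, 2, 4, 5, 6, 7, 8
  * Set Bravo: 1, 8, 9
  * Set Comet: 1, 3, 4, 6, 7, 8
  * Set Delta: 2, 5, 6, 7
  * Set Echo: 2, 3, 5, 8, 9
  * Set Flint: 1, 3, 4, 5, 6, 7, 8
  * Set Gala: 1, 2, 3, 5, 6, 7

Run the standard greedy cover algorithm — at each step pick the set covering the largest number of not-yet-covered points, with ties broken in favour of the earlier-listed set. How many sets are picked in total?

Greedy: pick Atlas (covers 8 new) → pick Echo (covers 2 new). Total picks: 2.

2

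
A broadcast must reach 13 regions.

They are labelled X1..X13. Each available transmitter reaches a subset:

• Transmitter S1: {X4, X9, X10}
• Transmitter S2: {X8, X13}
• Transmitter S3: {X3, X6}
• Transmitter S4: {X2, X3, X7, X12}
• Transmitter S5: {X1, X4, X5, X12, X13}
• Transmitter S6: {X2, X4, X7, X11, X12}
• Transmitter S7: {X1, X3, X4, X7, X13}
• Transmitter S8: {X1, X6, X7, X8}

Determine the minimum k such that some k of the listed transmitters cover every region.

5

S1 and S5 and S6 and S7 and S8 together: S1 ∪ S5 ∪ S6 ∪ S7 ∪ S8 = {X1, X2, X3, X4, X5, X6, X7, X8, X9, X10, X11, X12, X13} — every region is covered.
No 4 of the 8 transmitters cover everything (all 70 combinations miss at least one region), so 5 is optimal.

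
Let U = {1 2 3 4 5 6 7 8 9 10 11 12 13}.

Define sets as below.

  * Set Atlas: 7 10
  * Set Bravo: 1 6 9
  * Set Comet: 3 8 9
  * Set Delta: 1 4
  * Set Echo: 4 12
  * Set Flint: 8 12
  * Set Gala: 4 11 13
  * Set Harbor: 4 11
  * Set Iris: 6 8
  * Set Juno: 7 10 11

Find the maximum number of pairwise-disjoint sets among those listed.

Atlas, Bravo, Flint, Gala are pairwise disjoint (Atlas={7,10}; Bravo={1,6,9}; Flint={8,12}; Gala={4,11,13}).
Every remaining set overlaps one of these, and no 5 of the listed sets are pairwise disjoint, so 4 is the maximum.

4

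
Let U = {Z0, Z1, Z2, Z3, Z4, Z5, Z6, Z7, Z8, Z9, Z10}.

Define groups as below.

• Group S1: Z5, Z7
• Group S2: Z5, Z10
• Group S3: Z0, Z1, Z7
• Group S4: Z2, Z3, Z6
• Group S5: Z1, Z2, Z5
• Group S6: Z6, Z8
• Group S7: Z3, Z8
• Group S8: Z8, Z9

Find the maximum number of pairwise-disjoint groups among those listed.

S2, S3, S4, S8 are pairwise disjoint (S2={Z5,Z10}; S3={Z0,Z1,Z7}; S4={Z2,Z3,Z6}; S8={Z8,Z9}).
Every remaining group overlaps one of these, and no 5 of the listed groups are pairwise disjoint, so 4 is the maximum.

4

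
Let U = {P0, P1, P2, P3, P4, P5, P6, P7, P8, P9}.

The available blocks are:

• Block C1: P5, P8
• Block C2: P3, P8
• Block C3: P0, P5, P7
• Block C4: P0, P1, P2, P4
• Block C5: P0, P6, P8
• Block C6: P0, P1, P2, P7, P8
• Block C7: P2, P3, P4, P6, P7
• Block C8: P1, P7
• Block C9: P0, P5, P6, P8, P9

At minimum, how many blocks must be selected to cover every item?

3

C4 and C7 and C9 together: C4 ∪ C7 ∪ C9 = {P0, P1, P2, P3, P4, P5, P6, P7, P8, P9} — every item is covered.
Only C9 contains P9, so C9 is forced; the remaining 5 items need at least 2 more blocks (each remaining block adds at most 4) — so at least 3 blocks are needed, and 3 is optimal.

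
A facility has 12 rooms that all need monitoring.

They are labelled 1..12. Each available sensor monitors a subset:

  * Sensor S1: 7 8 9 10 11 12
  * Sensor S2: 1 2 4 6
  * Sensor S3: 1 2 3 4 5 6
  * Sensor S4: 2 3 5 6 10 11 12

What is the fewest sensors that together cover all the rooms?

S1 and S3 together: S1 ∪ S3 = {1, 2, 3, 4, 5, 6, 7, 8, 9, 10, 11, 12} — every room is covered.
No single sensor has all 12 rooms (the largest, S4, has 7), so 2 is optimal.

2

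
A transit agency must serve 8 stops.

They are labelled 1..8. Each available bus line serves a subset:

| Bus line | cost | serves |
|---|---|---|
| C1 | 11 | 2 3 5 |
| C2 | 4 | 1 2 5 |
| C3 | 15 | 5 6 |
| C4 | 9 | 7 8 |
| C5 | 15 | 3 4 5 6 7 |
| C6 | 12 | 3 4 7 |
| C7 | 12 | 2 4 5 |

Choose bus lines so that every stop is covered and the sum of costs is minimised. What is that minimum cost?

28

C2, C4, C5 together cover every stop (C2 ∪ C4 ∪ C5 = {1, 2, 3, 4, 5, 6, 7, 8}); total cost 4 + 9 + 15 = 28.
No covering selection has total cost below 28.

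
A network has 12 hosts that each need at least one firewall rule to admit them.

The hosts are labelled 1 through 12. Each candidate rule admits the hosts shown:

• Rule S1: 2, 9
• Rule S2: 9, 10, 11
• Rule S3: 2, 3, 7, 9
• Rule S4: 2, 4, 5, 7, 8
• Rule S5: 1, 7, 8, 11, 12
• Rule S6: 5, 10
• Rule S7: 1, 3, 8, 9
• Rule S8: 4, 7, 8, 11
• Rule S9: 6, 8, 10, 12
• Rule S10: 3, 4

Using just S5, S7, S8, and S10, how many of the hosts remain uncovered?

Union of S5, S7, S8, S10 = {1, 3, 4, 7, 8, 9, 11, 12}.
Not covered: 2, 5, 6, 10 — 4 hosts.

4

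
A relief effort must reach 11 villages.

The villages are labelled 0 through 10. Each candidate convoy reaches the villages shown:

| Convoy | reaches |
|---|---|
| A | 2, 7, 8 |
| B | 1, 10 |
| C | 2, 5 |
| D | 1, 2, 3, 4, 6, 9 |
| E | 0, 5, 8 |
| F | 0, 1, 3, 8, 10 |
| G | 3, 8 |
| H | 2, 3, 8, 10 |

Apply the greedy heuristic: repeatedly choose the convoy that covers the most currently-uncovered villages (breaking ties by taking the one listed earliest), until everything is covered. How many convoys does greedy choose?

4

Greedy: pick D (covers 6 new) → pick E (covers 3 new) → pick A (covers 1 new) → pick B (covers 1 new). Total picks: 4.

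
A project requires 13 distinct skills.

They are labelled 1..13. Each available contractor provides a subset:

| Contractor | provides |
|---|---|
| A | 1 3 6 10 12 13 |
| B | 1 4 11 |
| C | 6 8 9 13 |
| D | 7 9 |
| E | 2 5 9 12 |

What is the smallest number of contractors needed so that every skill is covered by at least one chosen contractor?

Take {A, B, C, D, E}. Their union is {1, 2, 3, 4, 5, 6, 7, 8, 9, 10, 11, 12, 13}, which is all 13 skills.
No 4 of the 5 contractors cover everything (all 5 combinations miss at least one skill), so 5 is optimal.

5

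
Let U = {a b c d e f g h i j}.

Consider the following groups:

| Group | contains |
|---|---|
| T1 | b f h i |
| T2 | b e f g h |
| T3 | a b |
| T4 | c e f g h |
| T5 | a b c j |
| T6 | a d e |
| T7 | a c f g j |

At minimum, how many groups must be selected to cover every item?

T1, T6, and T7 cover everything between them: the union {a, b, c, d, e, f, g, h, i, j} is all of U.
Only T6 contains d, so T6 is forced; the remaining 7 items need at least 2 more groups (each remaining group adds at most 4) — so at least 3 groups are needed, and 3 is optimal.

3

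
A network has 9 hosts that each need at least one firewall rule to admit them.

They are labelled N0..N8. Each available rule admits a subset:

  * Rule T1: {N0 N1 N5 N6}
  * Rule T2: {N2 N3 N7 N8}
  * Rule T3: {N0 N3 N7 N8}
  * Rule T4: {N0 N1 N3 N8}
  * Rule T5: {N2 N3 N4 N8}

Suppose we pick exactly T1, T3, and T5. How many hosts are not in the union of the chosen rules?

0

Union of T1, T3, T5 = {N0, N1, N2, N3, N4, N5, N6, N7, N8} — that's every host, so 0 are uncovered.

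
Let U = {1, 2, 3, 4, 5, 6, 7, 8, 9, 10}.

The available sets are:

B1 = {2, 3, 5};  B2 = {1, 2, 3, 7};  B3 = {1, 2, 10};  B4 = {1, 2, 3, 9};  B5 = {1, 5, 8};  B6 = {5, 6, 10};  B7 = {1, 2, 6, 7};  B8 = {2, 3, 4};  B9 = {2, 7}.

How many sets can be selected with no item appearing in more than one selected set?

B6, B9 are pairwise disjoint (B6={5,6,10}; B9={2,7}).
Every remaining set overlaps one of these, and no 3 of the listed sets are pairwise disjoint, so 2 is the maximum.

2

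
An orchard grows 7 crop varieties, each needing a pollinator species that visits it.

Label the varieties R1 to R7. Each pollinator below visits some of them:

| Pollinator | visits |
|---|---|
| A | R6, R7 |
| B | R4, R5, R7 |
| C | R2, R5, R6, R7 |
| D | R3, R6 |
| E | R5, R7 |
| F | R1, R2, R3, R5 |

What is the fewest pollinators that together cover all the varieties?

3

A and B and F together: A ∪ B ∪ F = {R1, R2, R3, R4, R5, R6, R7} — every variety is covered.
Only F contains R1, so F is forced; the remaining 3 varieties need at least 2 more pollinators (each remaining pollinator adds at most 2) — so at least 3 pollinators are needed, and 3 is optimal.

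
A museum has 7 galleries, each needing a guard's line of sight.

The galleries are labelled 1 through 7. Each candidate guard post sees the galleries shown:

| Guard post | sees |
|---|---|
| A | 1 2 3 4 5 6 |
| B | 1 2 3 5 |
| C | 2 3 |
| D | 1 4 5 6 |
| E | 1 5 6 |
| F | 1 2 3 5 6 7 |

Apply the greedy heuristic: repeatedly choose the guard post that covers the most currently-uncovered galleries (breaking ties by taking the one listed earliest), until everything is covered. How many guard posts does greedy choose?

Greedy: pick A (covers 6 new) → pick F (covers 1 new). Total picks: 2.

2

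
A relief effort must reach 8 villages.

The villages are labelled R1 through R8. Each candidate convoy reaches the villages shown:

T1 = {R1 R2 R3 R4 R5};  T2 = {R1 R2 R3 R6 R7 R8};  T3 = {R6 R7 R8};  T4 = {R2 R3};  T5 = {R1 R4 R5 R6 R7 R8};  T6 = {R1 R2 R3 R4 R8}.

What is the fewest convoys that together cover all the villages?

T5 and T6 together: T5 ∪ T6 = {R1, R2, R3, R4, R5, R6, R7, R8} — every village is covered.
No single convoy has all 8 villages (the largest, T2, has 6), so 2 is optimal.

2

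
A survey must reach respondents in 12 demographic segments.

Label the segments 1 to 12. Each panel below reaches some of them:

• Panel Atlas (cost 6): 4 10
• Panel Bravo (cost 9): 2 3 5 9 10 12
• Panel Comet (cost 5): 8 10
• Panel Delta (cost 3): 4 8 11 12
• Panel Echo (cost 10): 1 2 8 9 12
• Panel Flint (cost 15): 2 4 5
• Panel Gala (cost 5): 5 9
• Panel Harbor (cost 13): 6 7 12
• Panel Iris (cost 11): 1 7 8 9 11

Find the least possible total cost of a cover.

Bravo, Delta, Echo, Harbor together cover every segment (Bravo ∪ Delta ∪ Echo ∪ Harbor = {1, 2, 3, 4, 5, 6, 7, 8, 9, 10, 11, 12}); total cost 9 + 3 + 10 + 13 = 35.
The greedy pick Delta, Bravo, Iris, Harbor costs 36; no covering selection beats 35.

35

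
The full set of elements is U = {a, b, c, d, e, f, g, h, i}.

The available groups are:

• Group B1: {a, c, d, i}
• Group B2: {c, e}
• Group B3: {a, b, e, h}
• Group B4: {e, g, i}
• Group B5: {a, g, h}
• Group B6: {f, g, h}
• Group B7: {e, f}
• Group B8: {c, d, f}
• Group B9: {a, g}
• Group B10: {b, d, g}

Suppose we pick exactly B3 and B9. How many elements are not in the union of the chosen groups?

4

Union of B3, B9 = {a, b, e, g, h}.
Not covered: c, d, f, i — 4 elements.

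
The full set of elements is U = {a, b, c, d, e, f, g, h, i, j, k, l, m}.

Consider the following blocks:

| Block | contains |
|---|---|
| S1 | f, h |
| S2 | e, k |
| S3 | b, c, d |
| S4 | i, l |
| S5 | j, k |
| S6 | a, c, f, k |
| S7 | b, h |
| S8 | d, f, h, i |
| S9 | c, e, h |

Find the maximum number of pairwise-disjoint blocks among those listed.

S1, S2, S3, S4 are pairwise disjoint (S1={f,h}; S2={e,k}; S3={b,c,d}; S4={i,l}).
Every remaining block overlaps one of these, and no 5 of the listed blocks are pairwise disjoint, so 4 is the maximum.

4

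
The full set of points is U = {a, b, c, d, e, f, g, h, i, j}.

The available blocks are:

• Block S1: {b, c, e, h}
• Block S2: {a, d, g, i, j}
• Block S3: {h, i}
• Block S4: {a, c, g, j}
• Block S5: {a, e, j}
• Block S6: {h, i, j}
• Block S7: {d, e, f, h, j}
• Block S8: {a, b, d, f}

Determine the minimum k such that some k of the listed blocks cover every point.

3

S1, S2, and S8 cover everything between them: the union {a, b, c, d, e, f, g, h, i, j} is all of U.
No 2 of the 8 blocks cover everything (all 28 combinations miss at least one point), so 3 is optimal.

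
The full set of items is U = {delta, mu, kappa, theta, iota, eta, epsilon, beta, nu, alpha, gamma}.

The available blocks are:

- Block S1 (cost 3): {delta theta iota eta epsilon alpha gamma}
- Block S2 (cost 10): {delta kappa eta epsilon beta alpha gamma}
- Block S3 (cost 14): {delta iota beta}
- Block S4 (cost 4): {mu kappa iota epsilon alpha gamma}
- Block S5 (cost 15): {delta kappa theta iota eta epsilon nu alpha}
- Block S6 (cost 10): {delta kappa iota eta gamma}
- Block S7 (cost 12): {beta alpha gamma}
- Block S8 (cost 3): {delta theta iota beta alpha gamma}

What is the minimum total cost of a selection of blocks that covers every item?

S4, S5, S8 together cover every item (S4 ∪ S5 ∪ S8 = {delta, mu, kappa, theta, iota, eta, epsilon, beta, nu, alpha, gamma}); total cost 4 + 15 + 3 = 22.
The greedy pick S1, S4, S8, S5 costs 25; no covering selection beats 22.

22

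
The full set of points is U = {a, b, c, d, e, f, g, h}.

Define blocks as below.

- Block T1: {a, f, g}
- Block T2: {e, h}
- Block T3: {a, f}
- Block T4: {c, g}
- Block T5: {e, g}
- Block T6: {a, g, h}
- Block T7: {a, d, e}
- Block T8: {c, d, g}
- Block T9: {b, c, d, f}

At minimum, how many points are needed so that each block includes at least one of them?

The 3 points {e, f, g} hit every block.
The blocks T2, T3, T8 are pairwise disjoint, so any hitting set needs a separate point for each — at least 3. Hence 3 is optimal.

3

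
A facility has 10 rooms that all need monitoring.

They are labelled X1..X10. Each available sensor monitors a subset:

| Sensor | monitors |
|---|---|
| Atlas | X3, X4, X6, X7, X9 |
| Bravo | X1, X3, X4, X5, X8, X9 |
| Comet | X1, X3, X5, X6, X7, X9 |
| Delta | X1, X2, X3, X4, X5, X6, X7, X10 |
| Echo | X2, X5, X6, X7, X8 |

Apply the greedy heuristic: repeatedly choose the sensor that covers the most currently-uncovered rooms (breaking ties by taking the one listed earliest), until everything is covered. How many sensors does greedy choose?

Greedy: pick Delta (covers 8 new) → pick Bravo (covers 2 new). Total picks: 2.

2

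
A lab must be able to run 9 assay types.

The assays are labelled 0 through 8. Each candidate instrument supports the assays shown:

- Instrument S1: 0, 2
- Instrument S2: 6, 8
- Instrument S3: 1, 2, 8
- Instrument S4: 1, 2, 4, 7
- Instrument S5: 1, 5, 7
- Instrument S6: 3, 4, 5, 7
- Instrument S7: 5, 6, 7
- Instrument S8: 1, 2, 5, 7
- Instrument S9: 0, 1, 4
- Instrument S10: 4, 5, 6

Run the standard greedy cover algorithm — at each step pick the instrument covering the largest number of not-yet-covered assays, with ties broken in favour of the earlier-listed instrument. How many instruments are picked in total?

Greedy: pick S4 (covers 4 new) → pick S2 (covers 2 new) → pick S6 (covers 2 new) → pick S1 (covers 1 new). Total picks: 4.

4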